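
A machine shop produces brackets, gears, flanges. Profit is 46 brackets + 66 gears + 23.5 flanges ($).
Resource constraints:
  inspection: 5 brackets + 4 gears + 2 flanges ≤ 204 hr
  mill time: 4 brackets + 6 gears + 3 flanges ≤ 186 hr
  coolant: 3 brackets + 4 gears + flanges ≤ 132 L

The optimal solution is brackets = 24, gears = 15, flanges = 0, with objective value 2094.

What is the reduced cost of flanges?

At the optimum: inspection uses 180 of 204 (slack = 24); mill time uses 186 of 186 (binding); coolant uses 132 of 132 (binding).
By complementary slackness, y = 0 for the non-binding constraint.
From A_Bᵀ y = c: 4·y_mill time + 3·y_coolant = 46; 6·y_mill time + 4·y_coolant = 66.
This yields shadow prices y_mill time = 7, y_coolant = 6.
Reduced cost of flanges: c₃ − yᵀa₃ = 23.5 − (7·3 + 6·1) = 23.5 − 27 = -3.5.

-3.5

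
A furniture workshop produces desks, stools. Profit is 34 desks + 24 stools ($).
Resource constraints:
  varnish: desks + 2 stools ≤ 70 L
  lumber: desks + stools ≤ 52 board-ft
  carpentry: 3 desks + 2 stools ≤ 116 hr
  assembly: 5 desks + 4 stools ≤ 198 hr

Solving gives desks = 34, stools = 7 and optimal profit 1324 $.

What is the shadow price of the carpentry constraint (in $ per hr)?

Check each constraint at x*: varnish 48/70 (slack 22); lumber 41/52 (slack 11); carpentry 116/116 (tight); assembly 198/198 (tight).
Since varnish, lumber are not tight, their duals are 0.
From A_Bᵀ y = c: 3·y_carpentry + 5·y_assembly = 34; 2·y_carpentry + 4·y_assembly = 24.
Solving: y_carpentry = 8, y_assembly = 2.
Shadow price of carpentry = 8.

8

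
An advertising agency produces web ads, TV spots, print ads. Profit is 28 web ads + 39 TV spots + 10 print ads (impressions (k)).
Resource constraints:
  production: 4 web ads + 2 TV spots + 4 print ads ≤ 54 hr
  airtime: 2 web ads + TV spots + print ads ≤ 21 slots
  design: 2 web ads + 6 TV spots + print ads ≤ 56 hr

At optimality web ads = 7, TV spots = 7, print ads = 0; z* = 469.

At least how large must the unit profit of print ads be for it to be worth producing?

Check each constraint at x*: production 42/54 (slack 12); airtime 21/21 (tight); design 56/56 (tight).
Slack constraints have shadow price 0 (complementary slackness).
The binding rows give the dual system: 2·y_airtime + 2·y_design = 28 and 1·y_airtime + 6·y_design = 39.
This yields shadow prices y_airtime = 9, y_design = 5.
print ads enters the basis when its profit ≥ yᵀa₃ = 9·1 + 5·1 = 14.

14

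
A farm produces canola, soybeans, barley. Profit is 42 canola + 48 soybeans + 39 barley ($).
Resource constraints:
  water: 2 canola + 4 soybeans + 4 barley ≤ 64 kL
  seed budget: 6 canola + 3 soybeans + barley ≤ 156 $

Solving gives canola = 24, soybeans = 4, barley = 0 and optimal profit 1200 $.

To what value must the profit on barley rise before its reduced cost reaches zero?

40

Both water and seed budget are binding at x*.
From A_Bᵀ y = c: 2·y_water + 6·y_seed budget = 42; 4·y_water + 3·y_seed budget = 48.
This yields shadow prices y_water = 9, y_seed budget = 4.
barley enters the basis when its profit ≥ yᵀa₃ = 9·4 + 4·1 = 40.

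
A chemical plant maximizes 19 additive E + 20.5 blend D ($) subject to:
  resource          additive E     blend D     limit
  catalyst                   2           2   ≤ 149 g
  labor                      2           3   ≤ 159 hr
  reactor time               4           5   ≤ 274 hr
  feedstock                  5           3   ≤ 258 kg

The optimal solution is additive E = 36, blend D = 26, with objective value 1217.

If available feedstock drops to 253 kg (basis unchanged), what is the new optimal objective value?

1212

Check each constraint at x*: catalyst 124/149 (slack 25); labor 150/159 (slack 9); reactor time 274/274 (tight); feedstock 258/258 (tight).
Since catalyst, labor are not tight, their duals are 0.
Dual feasibility on the basic columns requires 4·y_reactor time + 5·y_feedstock = 19, 5·y_reactor time + 3·y_feedstock = 20.5.
Solving: y_reactor time = 3.5, y_feedstock = 1.
Δz = y_feedstock·Δb = 1 × (-5) = -5, so new z* = 1217 − 5 = 1212.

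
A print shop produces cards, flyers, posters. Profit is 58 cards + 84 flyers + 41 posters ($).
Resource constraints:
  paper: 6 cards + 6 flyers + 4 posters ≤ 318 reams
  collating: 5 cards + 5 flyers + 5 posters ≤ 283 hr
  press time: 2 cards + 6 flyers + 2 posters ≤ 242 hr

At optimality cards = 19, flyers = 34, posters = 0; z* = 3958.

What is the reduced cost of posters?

At the optimum: paper uses 318 of 318 (binding); collating uses 265 of 283 (slack = 18); press time uses 242 of 242 (binding).
By complementary slackness, y = 0 for the non-binding constraint.
Dual feasibility on the basic columns requires 6·y_paper + 2·y_press time = 58, 6·y_paper + 6·y_press time = 84.
Solving: y_paper = 7.5, y_press time = 6.5.
Reduced cost of posters: c₃ − yᵀa₃ = 41 − (7.5·4 + 6.5·2) = 41 − 43 = -2.

-2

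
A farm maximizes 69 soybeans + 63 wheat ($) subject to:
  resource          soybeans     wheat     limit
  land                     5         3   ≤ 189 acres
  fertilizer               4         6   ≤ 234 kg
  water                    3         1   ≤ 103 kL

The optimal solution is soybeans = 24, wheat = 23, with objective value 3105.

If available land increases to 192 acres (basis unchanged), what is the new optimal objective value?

Binding: land and fertilizer. Non-binding: water (8 unused).
Slack constraints have shadow price 0 (complementary slackness).
Dual feasibility on the basic columns requires 5·y_land + 4·y_fertilizer = 69, 3·y_land + 6·y_fertilizer = 63.
→ y_land = 9 and y_fertilizer = 6.
Δz = y_land·Δb = 9 × (3) = 27, so new z* = 3105 + 27 = 3132.

3132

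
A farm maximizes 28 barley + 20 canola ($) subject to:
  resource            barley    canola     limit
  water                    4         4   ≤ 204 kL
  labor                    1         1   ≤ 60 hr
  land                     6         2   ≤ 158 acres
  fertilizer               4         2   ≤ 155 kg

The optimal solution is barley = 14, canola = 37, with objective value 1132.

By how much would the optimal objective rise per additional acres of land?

2

At the optimum: water uses 204 of 204 (binding); labor uses 51 of 60 (slack = 9); land uses 158 of 158 (binding); fertilizer uses 130 of 155 (slack = 25).
Slack constraints have shadow price 0 (complementary slackness).
Dual feasibility on the basic columns requires 4·y_water + 6·y_land = 28, 4·y_water + 2·y_land = 20.
→ y_water = 4 and y_land = 2.
Shadow price of land = 2.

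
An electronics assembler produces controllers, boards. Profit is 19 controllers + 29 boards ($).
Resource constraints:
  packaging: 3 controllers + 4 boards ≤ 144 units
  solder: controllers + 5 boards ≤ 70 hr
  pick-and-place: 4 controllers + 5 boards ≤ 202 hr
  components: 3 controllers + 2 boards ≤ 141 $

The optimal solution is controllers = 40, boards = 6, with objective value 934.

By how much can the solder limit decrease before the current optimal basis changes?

16.5

Binding constraints: packaging, solder. The basis is B = [[3,4],[1,5]] with det 11.
Per unit decrease in solder, x* moves by d = (0.3636, -0.2727).
The basis stays optimal until components becomes binding; allowable decrease = 16.5 hr.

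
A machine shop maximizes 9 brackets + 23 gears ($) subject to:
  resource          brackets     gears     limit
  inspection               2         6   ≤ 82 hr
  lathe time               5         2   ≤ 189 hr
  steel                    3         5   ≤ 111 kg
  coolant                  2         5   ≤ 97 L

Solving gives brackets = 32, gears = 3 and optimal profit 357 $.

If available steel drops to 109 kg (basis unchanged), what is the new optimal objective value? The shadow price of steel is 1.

355

Δb = -2, so new z* = 357 + (1)·(-2) = 357 − 2 = 355.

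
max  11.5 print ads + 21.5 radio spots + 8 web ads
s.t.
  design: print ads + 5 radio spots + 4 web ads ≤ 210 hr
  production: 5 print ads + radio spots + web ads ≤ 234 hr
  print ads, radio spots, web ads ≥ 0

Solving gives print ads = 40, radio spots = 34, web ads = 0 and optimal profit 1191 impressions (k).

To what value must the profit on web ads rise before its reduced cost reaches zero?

17.5

At the optimum: design uses 210 of 210 (binding); production uses 234 of 234 (binding).
Dual feasibility on the basic columns requires 1·y_design + 5·y_production = 11.5, 5·y_design + 1·y_production = 21.5.
This yields shadow prices y_design = 4, y_production = 1.5.
web ads enters the basis when its profit ≥ yᵀa₃ = 4·4 + 1.5·1 = 17.5.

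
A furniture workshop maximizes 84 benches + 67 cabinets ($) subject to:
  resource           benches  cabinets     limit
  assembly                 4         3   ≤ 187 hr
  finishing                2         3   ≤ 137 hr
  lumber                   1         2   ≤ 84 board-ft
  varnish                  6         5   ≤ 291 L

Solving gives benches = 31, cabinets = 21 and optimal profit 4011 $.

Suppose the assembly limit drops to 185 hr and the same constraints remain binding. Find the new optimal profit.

3993

Check each constraint at x*: assembly 187/187 (tight); finishing 125/137 (slack 12); lumber 73/84 (slack 11); varnish 291/291 (tight).
By complementary slackness, y = 0 for the non-binding constraints.
The binding rows give the dual system: 4·y_assembly + 6·y_varnish = 84 and 3·y_assembly + 5·y_varnish = 67.
→ y_assembly = 9 and y_varnish = 8.
Δz = y_assembly·Δb = 9 × (-2) = -18, so new z* = 4011 − 18 = 3993.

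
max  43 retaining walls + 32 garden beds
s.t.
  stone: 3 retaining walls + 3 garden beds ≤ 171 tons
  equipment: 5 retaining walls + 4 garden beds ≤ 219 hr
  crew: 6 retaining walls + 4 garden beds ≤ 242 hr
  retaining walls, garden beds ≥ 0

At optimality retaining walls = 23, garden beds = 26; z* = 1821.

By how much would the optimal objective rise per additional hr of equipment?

5

Binding: equipment and crew. Non-binding: stone (24 unused).
Since stone is not tight, its dual is 0.
Dual feasibility on the basic columns requires 5·y_equipment + 6·y_crew = 43, 4·y_equipment + 4·y_crew = 32.
→ y_equipment = 5 and y_crew = 3.
Shadow price of equipment = 5.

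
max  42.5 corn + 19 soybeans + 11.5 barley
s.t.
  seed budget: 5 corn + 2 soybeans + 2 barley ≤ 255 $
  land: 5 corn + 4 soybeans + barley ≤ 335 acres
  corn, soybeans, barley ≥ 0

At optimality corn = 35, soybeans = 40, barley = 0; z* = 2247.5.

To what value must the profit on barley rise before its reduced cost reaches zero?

Both seed budget and land are binding at x*.
The binding rows give the dual system: 5·y_seed budget + 5·y_land = 42.5 and 2·y_seed budget + 4·y_land = 19.
→ y_seed budget = 7.5 and y_land = 1.
barley enters the basis when its profit ≥ yᵀa₃ = 7.5·2 + 1·1 = 16.

16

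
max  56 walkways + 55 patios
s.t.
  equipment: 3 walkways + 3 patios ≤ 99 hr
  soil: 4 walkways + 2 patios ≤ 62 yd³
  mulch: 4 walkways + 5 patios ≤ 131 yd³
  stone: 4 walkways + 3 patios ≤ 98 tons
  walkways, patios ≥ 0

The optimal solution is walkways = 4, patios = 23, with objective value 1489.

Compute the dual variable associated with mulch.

Check each constraint at x*: equipment 81/99 (slack 18); soil 62/62 (tight); mulch 131/131 (tight); stone 85/98 (slack 13).
Slack constraints have shadow price 0 (complementary slackness).
The binding rows give the dual system: 4·y_soil + 4·y_mulch = 56 and 2·y_soil + 5·y_mulch = 55.
This yields shadow prices y_soil = 5, y_mulch = 9.
Shadow price of mulch = 9.

9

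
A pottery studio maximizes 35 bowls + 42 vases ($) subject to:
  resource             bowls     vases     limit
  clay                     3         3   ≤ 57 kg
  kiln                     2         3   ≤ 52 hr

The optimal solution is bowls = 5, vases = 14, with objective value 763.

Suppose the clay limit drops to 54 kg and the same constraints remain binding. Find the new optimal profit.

Check each constraint at x*: clay 57/57 (tight); kiln 52/52 (tight).
From A_Bᵀ y = c: 3·y_clay + 2·y_kiln = 35; 3·y_clay + 3·y_kiln = 42.
Solving: y_clay = 7, y_kiln = 7.
Δz = y_clay·Δb = 7 × (-3) = -21, so new z* = 763 − 21 = 742.

742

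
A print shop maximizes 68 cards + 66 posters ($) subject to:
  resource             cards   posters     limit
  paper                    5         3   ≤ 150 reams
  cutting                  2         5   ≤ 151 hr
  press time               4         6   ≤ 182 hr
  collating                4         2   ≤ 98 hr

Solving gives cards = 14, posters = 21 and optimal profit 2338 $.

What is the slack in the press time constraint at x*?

press time used = 4·14 + 6·21 = 182; slack = 182 − 182 = 0.

0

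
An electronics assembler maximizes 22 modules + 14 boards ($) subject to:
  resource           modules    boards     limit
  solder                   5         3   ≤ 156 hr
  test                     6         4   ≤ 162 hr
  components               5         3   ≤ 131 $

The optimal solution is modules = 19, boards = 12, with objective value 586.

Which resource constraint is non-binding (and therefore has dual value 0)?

solder

solder: 131/156 (slack 25)
test: 162/162 (binding)
components: 131/131 (binding)
By complementary slackness, a constraint with positive slack has shadow price 0 → solder.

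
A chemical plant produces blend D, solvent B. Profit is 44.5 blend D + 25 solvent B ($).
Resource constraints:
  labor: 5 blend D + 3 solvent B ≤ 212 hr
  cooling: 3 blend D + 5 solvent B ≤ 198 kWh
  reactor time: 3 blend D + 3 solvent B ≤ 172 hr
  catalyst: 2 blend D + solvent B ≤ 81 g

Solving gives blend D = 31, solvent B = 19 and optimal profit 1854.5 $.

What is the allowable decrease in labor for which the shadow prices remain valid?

9.5

Binding constraints: labor, catalyst. The basis is B = [[5,3],[2,1]] with det -1.
Per unit decrease in labor, x* moves by d = (1, -2).
The basis stays optimal until solvent B reaches 0; allowable decrease = 9.5 hr.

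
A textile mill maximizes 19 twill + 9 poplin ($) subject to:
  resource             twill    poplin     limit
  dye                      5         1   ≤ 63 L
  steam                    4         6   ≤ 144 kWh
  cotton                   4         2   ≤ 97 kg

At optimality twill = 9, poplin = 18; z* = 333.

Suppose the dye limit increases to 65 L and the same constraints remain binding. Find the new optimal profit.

At the optimum: dye uses 63 of 63 (binding); steam uses 144 of 144 (binding); cotton uses 72 of 97 (slack = 25).
By complementary slackness, y = 0 for the non-binding constraint.
The binding rows give the dual system: 5·y_dye + 4·y_steam = 19 and 1·y_dye + 6·y_steam = 9.
→ y_dye = 3 and y_steam = 1.
Δz = y_dye·Δb = 3 × (2) = 6, so new z* = 333 + 6 = 339.

339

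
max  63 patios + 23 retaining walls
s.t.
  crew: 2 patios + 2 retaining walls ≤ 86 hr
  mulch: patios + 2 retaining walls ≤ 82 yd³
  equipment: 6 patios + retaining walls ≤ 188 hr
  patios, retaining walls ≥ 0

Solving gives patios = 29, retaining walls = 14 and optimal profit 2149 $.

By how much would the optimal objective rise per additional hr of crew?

Check each constraint at x*: crew 86/86 (tight); mulch 57/82 (slack 25); equipment 188/188 (tight).
By complementary slackness, y = 0 for the non-binding constraint.
From A_Bᵀ y = c: 2·y_crew + 6·y_equipment = 63; 2·y_crew + 1·y_equipment = 23.
This yields shadow prices y_crew = 7.5, y_equipment = 8.
Shadow price of crew = 7.5.

7.5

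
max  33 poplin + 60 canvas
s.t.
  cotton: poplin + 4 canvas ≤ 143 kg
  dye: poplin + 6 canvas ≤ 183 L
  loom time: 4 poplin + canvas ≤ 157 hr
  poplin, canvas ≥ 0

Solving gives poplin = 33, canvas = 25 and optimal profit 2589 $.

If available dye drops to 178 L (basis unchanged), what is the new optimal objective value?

Binding: dye and loom time. Non-binding: cotton (10 unused).
By complementary slackness, y = 0 for the non-binding constraint.
Dual feasibility on the basic columns requires 1·y_dye + 4·y_loom time = 33, 6·y_dye + 1·y_loom time = 60.
→ y_dye = 9 and y_loom time = 6.
Δz = y_dye·Δb = 9 × (-5) = -45, so new z* = 2589 − 45 = 2544.

2544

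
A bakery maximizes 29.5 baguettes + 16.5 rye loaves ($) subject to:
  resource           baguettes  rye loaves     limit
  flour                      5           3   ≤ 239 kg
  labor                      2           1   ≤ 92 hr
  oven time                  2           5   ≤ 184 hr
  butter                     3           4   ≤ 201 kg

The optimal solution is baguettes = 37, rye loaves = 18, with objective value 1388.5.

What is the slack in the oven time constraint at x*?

20

oven time used = 2·37 + 5·18 = 164; slack = 184 − 164 = 20.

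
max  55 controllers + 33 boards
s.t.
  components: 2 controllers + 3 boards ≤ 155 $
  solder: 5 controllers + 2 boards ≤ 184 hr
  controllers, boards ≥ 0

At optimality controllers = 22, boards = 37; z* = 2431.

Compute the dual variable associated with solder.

9

Both components and solder are binding at x*.
The binding rows give the dual system: 2·y_components + 5·y_solder = 55 and 3·y_components + 2·y_solder = 33.
→ y_components = 5 and y_solder = 9.
Shadow price of solder = 9.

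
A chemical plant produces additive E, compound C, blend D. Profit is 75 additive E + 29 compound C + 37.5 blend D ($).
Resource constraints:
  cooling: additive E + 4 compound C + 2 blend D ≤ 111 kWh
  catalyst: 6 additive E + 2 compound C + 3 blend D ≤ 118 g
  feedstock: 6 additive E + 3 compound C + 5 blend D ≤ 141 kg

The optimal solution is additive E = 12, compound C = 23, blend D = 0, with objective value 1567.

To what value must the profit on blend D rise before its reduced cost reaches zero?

Binding: catalyst and feedstock. Non-binding: cooling (7 unused).
By complementary slackness, y = 0 for the non-binding constraint.
The binding rows give the dual system: 6·y_catalyst + 6·y_feedstock = 75 and 2·y_catalyst + 3·y_feedstock = 29.
→ y_catalyst = 8.5 and y_feedstock = 4.
blend D enters the basis when its profit ≥ yᵀa₃ = 8.5·3 + 4·5 = 45.5.

45.5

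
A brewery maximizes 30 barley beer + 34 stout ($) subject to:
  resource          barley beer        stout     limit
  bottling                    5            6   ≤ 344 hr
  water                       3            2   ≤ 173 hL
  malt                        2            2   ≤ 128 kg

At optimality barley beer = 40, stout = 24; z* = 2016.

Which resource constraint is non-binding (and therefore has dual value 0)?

bottling: 344/344 (binding)
water: 168/173 (slack 5)
malt: 128/128 (binding)
By complementary slackness, a constraint with positive slack has shadow price 0 → water.

water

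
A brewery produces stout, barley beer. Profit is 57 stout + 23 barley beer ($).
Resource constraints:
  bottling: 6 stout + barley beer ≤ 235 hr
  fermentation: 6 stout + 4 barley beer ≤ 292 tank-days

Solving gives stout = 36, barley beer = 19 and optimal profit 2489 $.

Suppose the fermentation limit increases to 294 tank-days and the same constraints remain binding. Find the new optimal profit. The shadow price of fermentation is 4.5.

Δb = 2, so new z* = 2489 + (4.5)·(2) = 2489 + 9 = 2498.

2498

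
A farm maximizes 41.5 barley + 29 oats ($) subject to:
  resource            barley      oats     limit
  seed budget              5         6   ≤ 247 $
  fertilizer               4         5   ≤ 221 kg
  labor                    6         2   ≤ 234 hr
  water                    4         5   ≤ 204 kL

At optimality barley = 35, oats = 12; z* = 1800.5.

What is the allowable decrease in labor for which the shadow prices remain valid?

Binding constraints: seed budget, labor. The basis is B = [[5,6],[6,2]] with det -26.
Per unit decrease in labor, x* moves by d = (-0.2308, 0.1923).
The basis stays optimal until water becomes binding; allowable decrease = 104 hr.

104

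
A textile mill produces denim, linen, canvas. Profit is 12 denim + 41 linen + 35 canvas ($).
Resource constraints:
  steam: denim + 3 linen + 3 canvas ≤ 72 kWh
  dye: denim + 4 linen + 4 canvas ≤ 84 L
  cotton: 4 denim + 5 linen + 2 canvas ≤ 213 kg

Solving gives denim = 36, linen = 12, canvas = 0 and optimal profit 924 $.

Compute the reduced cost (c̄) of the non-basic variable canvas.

-6

At the optimum: steam uses 72 of 72 (binding); dye uses 84 of 84 (binding); cotton uses 204 of 213 (slack = 9).
Slack constraints have shadow price 0 (complementary slackness).
Dual feasibility on the basic columns requires 1·y_steam + 1·y_dye = 12, 3·y_steam + 4·y_dye = 41.
→ y_steam = 7 and y_dye = 5.
Reduced cost of canvas: c₃ − yᵀa₃ = 35 − (7·3 + 5·4) = 35 − 41 = -6.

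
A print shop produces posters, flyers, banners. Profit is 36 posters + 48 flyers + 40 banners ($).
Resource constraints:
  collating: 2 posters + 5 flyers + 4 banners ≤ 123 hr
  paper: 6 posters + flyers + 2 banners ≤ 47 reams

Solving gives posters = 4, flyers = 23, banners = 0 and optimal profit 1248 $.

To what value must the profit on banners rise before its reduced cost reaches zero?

Check each constraint at x*: collating 123/123 (tight); paper 47/47 (tight).
From A_Bᵀ y = c: 2·y_collating + 6·y_paper = 36; 5·y_collating + 1·y_paper = 48.
Solving: y_collating = 9, y_paper = 3.
banners enters the basis when its profit ≥ yᵀa₃ = 9·4 + 3·2 = 42.

42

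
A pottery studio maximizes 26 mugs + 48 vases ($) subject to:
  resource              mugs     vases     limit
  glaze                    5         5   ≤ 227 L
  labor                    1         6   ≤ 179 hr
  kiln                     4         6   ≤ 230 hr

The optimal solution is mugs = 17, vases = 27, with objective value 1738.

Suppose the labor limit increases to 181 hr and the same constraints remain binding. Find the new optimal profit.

At the optimum: glaze uses 220 of 227 (slack = 7); labor uses 179 of 179 (binding); kiln uses 230 of 230 (binding).
Slack constraints have shadow price 0 (complementary slackness).
The binding rows give the dual system: 1·y_labor + 4·y_kiln = 26 and 6·y_labor + 6·y_kiln = 48.
This yields shadow prices y_labor = 2, y_kiln = 6.
Δz = y_labor·Δb = 2 × (2) = 4, so new z* = 1738 + 4 = 1742.

1742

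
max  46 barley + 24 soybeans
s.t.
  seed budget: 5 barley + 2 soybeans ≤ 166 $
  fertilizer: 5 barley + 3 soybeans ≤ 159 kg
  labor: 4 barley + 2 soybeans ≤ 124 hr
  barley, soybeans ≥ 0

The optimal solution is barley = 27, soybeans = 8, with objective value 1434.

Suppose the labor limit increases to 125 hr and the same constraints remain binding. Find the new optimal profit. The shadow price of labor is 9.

1443

Δb = 1, so new z* = 1434 + (9)·(1) = 1434 + 9 = 1443.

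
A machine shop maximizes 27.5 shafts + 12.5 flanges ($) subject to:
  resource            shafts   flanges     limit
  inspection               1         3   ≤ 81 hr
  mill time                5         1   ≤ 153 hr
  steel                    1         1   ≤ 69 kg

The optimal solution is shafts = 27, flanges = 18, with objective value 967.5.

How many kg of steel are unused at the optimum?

24

steel used = 1·27 + 1·18 = 45; slack = 69 − 45 = 24.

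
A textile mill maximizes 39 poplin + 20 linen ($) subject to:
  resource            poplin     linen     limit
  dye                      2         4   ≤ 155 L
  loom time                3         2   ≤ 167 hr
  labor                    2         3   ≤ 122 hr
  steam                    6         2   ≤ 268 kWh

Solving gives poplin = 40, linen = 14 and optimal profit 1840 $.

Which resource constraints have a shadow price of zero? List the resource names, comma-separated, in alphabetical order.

dye: 136/155 (slack 19)
loom time: 148/167 (slack 19)
labor: 122/122 (binding)
steam: 268/268 (binding)
By complementary slackness, a constraint with positive slack has shadow price 0 → dye, loom time.

dye, loom time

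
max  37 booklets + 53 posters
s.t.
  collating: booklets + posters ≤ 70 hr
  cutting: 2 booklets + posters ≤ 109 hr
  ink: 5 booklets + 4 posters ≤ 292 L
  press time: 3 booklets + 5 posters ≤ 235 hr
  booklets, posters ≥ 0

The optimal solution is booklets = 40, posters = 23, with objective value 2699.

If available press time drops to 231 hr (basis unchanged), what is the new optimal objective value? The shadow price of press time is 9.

Δb = -4, so new z* = 2699 + (9)·(-4) = 2699 − 36 = 2663.

2663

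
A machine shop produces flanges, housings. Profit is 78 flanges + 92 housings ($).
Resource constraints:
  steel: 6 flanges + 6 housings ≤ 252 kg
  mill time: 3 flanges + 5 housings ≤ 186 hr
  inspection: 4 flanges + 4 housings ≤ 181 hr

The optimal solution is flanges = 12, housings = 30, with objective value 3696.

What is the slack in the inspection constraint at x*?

inspection used = 4·12 + 4·30 = 168; slack = 181 − 168 = 13.

13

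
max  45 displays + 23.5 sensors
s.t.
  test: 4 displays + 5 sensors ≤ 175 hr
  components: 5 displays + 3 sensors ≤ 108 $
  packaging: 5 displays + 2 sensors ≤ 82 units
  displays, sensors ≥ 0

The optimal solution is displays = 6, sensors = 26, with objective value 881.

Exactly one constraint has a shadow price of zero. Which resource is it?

test

test: 154/175 (slack 21)
components: 108/108 (binding)
packaging: 82/82 (binding)
By complementary slackness, a constraint with positive slack has shadow price 0 → test.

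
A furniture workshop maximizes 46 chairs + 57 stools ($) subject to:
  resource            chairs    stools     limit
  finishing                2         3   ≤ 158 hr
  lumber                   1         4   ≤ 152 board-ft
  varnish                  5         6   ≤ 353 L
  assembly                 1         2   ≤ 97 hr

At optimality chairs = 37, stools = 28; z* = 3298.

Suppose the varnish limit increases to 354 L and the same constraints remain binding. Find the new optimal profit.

3306

Binding: finishing and varnish. Non-binding: lumber (3 unused), assembly (4 unused).
By complementary slackness, y = 0 for the non-binding constraints.
The binding rows give the dual system: 2·y_finishing + 5·y_varnish = 46 and 3·y_finishing + 6·y_varnish = 57.
This yields shadow prices y_finishing = 3, y_varnish = 8.
Δz = y_varnish·Δb = 8 × (1) = 8, so new z* = 3298 + 8 = 3306.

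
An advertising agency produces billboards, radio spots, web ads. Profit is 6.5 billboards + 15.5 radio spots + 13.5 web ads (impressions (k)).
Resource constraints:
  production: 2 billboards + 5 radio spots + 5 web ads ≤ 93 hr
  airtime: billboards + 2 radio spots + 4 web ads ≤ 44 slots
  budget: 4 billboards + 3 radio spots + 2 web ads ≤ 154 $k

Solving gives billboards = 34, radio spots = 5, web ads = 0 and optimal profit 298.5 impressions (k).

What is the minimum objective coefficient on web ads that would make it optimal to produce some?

18.5

Check each constraint at x*: production 93/93 (tight); airtime 44/44 (tight); budget 151/154 (slack 3).
Slack constraints have shadow price 0 (complementary slackness).
Dual feasibility on the basic columns requires 2·y_production + 1·y_airtime = 6.5, 5·y_production + 2·y_airtime = 15.5.
→ y_production = 2.5 and y_airtime = 1.5.
web ads enters the basis when its profit ≥ yᵀa₃ = 2.5·5 + 1.5·4 = 18.5.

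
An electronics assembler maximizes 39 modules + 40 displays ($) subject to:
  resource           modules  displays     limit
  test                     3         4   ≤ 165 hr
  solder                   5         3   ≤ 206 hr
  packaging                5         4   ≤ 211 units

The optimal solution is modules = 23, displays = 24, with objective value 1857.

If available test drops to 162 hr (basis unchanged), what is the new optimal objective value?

Check each constraint at x*: test 165/165 (tight); solder 187/206 (slack 19); packaging 211/211 (tight).
By complementary slackness, y = 0 for the non-binding constraint.
The binding rows give the dual system: 3·y_test + 5·y_packaging = 39 and 4·y_test + 4·y_packaging = 40.
This yields shadow prices y_test = 5.5, y_packaging = 4.5.
Δz = y_test·Δb = 5.5 × (-3) = -16.5, so new z* = 1857 − 16.5 = 1840.5.

1840.5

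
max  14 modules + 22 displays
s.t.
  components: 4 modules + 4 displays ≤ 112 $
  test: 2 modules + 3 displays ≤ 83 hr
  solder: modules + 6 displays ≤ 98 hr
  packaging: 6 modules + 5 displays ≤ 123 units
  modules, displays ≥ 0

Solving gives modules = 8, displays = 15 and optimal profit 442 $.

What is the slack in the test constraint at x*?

test used = 2·8 + 3·15 = 61; slack = 83 − 61 = 22.

22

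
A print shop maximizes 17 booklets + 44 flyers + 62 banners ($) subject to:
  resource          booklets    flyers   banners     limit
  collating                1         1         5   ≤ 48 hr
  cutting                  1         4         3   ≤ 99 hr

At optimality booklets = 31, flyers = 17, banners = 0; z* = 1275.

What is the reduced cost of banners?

-5

Both collating and cutting are binding at x*.
The binding rows give the dual system: 1·y_collating + 1·y_cutting = 17 and 1·y_collating + 4·y_cutting = 44.
Solving: y_collating = 8, y_cutting = 9.
Reduced cost of banners: c₃ − yᵀa₃ = 62 − (8·5 + 9·3) = 62 − 67 = -5.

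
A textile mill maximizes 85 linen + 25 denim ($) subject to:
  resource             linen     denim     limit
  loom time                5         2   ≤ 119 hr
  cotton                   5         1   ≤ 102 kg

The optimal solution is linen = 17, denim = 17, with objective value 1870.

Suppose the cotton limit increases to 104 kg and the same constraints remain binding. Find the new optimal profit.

At the optimum: loom time uses 119 of 119 (binding); cotton uses 102 of 102 (binding).
From A_Bᵀ y = c: 5·y_loom time + 5·y_cotton = 85; 2·y_loom time + 1·y_cotton = 25.
→ y_loom time = 8 and y_cotton = 9.
Δz = y_cotton·Δb = 9 × (2) = 18, so new z* = 1870 + 18 = 1888.

1888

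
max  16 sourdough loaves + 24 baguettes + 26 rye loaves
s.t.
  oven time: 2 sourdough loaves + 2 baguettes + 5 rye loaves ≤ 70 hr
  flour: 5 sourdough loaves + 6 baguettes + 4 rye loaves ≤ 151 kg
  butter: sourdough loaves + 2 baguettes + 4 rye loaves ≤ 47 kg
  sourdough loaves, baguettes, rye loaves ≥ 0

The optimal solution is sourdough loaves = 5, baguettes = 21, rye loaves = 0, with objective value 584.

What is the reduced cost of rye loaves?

-6

Check each constraint at x*: oven time 52/70 (slack 18); flour 151/151 (tight); butter 47/47 (tight).
Since oven time is not tight, its dual is 0.
From A_Bᵀ y = c: 5·y_flour + 1·y_butter = 16; 6·y_flour + 2·y_butter = 24.
→ y_flour = 2 and y_butter = 6.
Reduced cost of rye loaves: c₃ − yᵀa₃ = 26 − (2·4 + 6·4) = 26 − 32 = -6.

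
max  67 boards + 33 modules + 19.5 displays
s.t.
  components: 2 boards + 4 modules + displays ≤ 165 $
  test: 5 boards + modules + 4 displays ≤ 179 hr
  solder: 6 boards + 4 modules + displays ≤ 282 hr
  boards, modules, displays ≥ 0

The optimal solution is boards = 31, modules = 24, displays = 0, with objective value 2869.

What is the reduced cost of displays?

At the optimum: components uses 158 of 165 (slack = 7); test uses 179 of 179 (binding); solder uses 282 of 282 (binding).
Slack constraints have shadow price 0 (complementary slackness).
Dual feasibility on the basic columns requires 5·y_test + 6·y_solder = 67, 1·y_test + 4·y_solder = 33.
→ y_test = 5 and y_solder = 7.
Reduced cost of displays: c₃ − yᵀa₃ = 19.5 − (5·4 + 7·1) = 19.5 − 27 = -7.5.

-7.5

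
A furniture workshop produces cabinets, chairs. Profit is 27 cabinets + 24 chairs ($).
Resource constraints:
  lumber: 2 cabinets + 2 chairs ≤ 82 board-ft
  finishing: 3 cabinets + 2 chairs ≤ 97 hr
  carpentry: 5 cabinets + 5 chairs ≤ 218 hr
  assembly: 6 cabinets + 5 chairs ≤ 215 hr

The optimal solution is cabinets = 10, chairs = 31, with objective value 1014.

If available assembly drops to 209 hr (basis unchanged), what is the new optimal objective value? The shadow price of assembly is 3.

996

Δb = -6, so new z* = 1014 + (3)·(-6) = 1014 − 18 = 996.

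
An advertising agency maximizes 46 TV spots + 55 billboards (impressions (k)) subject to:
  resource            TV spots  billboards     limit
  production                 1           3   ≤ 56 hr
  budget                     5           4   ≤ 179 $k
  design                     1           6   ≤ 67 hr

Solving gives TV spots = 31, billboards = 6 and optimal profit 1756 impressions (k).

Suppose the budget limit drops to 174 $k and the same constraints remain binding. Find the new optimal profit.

1713.5

Check each constraint at x*: production 49/56 (slack 7); budget 179/179 (tight); design 67/67 (tight).
Since production is not tight, its dual is 0.
From A_Bᵀ y = c: 5·y_budget + 1·y_design = 46; 4·y_budget + 6·y_design = 55.
Solving: y_budget = 8.5, y_design = 3.5.
Δz = y_budget·Δb = 8.5 × (-5) = -42.5, so new z* = 1756 − 42.5 = 1713.5.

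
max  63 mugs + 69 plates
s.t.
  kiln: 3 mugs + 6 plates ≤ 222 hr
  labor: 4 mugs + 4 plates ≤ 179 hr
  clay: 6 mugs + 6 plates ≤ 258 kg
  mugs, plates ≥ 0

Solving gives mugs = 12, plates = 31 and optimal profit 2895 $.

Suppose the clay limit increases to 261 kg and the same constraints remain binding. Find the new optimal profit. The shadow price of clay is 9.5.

Δb = 3, so new z* = 2895 + (9.5)·(3) = 2895 + 28.5 = 2923.5.

2923.5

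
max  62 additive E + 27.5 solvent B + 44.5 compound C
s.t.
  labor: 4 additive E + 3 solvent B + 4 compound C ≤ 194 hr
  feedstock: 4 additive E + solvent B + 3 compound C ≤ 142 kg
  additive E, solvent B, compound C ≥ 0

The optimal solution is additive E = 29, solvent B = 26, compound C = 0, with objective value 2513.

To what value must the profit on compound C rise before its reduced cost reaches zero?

Check each constraint at x*: labor 194/194 (tight); feedstock 142/142 (tight).
Dual feasibility on the basic columns requires 4·y_labor + 4·y_feedstock = 62, 3·y_labor + 1·y_feedstock = 27.5.
This yields shadow prices y_labor = 6, y_feedstock = 9.5.
compound C enters the basis when its profit ≥ yᵀa₃ = 6·4 + 9.5·3 = 52.5.

52.5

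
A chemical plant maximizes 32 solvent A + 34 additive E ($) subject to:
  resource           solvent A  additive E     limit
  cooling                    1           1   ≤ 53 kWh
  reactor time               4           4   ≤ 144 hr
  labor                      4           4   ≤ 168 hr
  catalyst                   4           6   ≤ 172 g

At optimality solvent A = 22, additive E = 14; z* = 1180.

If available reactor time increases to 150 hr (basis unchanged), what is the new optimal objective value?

Binding: reactor time and catalyst. Non-binding: cooling (17 unused), labor (24 unused).
Slack constraints have shadow price 0 (complementary slackness).
Dual feasibility on the basic columns requires 4·y_reactor time + 4·y_catalyst = 32, 4·y_reactor time + 6·y_catalyst = 34.
This yields shadow prices y_reactor time = 7, y_catalyst = 1.
Δz = y_reactor time·Δb = 7 × (6) = 42, so new z* = 1180 + 42 = 1222.

1222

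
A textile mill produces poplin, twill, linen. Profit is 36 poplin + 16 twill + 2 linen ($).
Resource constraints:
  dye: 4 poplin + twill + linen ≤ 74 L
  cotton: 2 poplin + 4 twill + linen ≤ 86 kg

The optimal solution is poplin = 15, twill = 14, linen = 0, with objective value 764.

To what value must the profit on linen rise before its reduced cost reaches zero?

10

Check each constraint at x*: dye 74/74 (tight); cotton 86/86 (tight).
Dual feasibility on the basic columns requires 4·y_dye + 2·y_cotton = 36, 1·y_dye + 4·y_cotton = 16.
→ y_dye = 8 and y_cotton = 2.
linen enters the basis when its profit ≥ yᵀa₃ = 8·1 + 2·1 = 10.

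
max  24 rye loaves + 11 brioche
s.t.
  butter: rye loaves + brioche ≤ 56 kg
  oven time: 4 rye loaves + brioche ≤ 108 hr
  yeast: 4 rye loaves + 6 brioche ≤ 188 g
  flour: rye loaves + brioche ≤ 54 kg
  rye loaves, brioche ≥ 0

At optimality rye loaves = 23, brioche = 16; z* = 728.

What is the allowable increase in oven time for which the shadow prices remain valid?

Binding constraints: oven time, yeast. The basis is B = [[4,1],[4,6]] with det 20.
Per unit increase in oven time, x* moves by d = (0.3, -0.2).
The basis stays optimal until brioche reaches 0; allowable increase = 80 hr.

80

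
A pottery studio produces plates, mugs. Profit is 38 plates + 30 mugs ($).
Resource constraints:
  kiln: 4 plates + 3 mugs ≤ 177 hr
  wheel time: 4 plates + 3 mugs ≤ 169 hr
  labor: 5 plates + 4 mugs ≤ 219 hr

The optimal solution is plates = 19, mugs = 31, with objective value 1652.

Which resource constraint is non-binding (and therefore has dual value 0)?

kiln

kiln: 169/177 (slack 8)
wheel time: 169/169 (binding)
labor: 219/219 (binding)
By complementary slackness, a constraint with positive slack has shadow price 0 → kiln.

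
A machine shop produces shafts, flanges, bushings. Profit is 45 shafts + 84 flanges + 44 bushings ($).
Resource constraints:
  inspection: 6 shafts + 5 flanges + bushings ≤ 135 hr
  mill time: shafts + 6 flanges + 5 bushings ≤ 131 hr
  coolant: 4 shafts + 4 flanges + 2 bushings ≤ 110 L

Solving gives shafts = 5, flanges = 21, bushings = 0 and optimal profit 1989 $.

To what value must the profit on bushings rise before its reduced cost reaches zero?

At the optimum: inspection uses 135 of 135 (binding); mill time uses 131 of 131 (binding); coolant uses 104 of 110 (slack = 6).
Since coolant is not tight, its dual is 0.
From A_Bᵀ y = c: 6·y_inspection + 1·y_mill time = 45; 5·y_inspection + 6·y_mill time = 84.
This yields shadow prices y_inspection = 6, y_mill time = 9.
bushings enters the basis when its profit ≥ yᵀa₃ = 6·1 + 9·5 = 51.

51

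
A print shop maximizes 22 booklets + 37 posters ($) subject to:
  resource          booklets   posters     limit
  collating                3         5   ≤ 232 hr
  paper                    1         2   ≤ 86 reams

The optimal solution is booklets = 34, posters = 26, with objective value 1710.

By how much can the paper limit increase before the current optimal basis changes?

Binding constraints: collating, paper. The basis is B = [[3,5],[1,2]] with det 1.
Per unit increase in paper, x* moves by d = (-5, 3).
The basis stays optimal until booklets reaches 0; allowable increase = 6.8 reams.

6.8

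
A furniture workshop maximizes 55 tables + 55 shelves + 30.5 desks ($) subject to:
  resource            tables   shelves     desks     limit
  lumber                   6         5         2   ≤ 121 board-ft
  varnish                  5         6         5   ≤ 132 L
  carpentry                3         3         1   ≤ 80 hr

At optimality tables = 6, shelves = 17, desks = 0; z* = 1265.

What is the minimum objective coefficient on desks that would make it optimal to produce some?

At the optimum: lumber uses 121 of 121 (binding); varnish uses 132 of 132 (binding); carpentry uses 69 of 80 (slack = 11).
By complementary slackness, y = 0 for the non-binding constraint.
The binding rows give the dual system: 6·y_lumber + 5·y_varnish = 55 and 5·y_lumber + 6·y_varnish = 55.
→ y_lumber = 5 and y_varnish = 5.
desks enters the basis when its profit ≥ yᵀa₃ = 5·2 + 5·5 = 35.

35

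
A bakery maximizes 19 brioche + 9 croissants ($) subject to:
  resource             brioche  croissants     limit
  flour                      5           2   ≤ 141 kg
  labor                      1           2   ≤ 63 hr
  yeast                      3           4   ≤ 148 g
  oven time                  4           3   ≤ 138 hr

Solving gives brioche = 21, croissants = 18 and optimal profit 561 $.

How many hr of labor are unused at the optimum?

6

labor used = 1·21 + 2·18 = 57; slack = 63 − 57 = 6.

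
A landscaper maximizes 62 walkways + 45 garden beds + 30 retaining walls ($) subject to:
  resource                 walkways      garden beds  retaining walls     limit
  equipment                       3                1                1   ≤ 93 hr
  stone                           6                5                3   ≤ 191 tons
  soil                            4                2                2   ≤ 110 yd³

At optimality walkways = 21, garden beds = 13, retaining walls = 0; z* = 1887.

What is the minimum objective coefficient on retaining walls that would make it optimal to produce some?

31

Check each constraint at x*: equipment 76/93 (slack 17); stone 191/191 (tight); soil 110/110 (tight).
By complementary slackness, y = 0 for the non-binding constraint.
Dual feasibility on the basic columns requires 6·y_stone + 4·y_soil = 62, 5·y_stone + 2·y_soil = 45.
→ y_stone = 7 and y_soil = 5.
retaining walls enters the basis when its profit ≥ yᵀa₃ = 7·3 + 5·2 = 31.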